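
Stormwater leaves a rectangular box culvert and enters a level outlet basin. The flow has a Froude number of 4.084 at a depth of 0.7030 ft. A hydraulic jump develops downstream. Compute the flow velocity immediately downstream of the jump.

Fr₁ = 4.084 (given).
Conjugate-depth relation: y₂/y₁ = ½[√(1 + 8Fr₁²) − 1] = ½[√134.43 − 1] = 5.297.
y₂ = 5.297 × 0.7030 = 3.724 ft.
V₁ = Fr₁·√(g·y₁) = 4.084×√(32.2×0.7030) = 19.43 ft/s; q = V₁·y₁ = 13.66 ft²/s.
V₂ = q/y₂ = 13.66/3.724 = 3.668 ft/s.

V₂ = 3.668 ft/s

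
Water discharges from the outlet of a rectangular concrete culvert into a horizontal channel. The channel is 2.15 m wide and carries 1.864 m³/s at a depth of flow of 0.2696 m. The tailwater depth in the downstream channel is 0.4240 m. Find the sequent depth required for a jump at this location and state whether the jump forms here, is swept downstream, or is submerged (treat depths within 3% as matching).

y₂ = 0.6311 m; the jump is swept downstream

q = Q/b = 1.864/2.15 = 0.8670 m²/s; V₁ = q/y₁ = 3.216 m/s. Fr₁ = V₁/√(g·y₁) = 1.977.
Bélanger equation: y₂/y₁ = ½[√(1 + 8Fr₁²) − 1] = ½[√32.281 − 1] = 2.341.
y₂ = 2.341 × 0.2696 = 0.6311 m.
Tailwater y_tw = 0.4240 m: y_tw < y₂, so the jump is swept downstream.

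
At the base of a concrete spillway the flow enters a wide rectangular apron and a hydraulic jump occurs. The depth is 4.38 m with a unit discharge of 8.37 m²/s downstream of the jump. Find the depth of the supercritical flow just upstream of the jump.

V₂ = q/y₂ = 8.37/4.38 = 1.91 m/s; Fr₂ = V₂/√(g·y₂) = 0.292.
Applying the sequent-depth relation in reverse, y₁/y₂ = ½[√(1 + 8Fr₂²) − 1] = ½[√1.680 − 1] = 0.148.
y₁ = 0.148 × 4.38 = 0.648 m.

y₁ = 0.648 m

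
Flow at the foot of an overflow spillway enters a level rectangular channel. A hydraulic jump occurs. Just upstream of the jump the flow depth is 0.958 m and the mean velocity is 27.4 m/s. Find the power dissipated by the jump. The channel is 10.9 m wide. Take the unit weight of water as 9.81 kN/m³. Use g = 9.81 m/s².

P = 76694 kW

Fr₁ = V₁/√(g·y₁) = 27.4/√(9.81×0.958) = 8.94.
From the momentum equation for a rectangular channel, y₂/y₁ = ½[√(1 + 8Fr₁²) − 1] = ½[√640.1 − 1] = 12.1.
y₂ = 12.1 × 0.958 = 11.6 m.
Head loss: ΔE = (y₂ − y₁)³/(4y₁y₂) = (11.6 − 0.958)³/(4×0.958×11.6) = 1219/44.6 = 27.3 m.
q = V₁·y₁ = 27.4 × 0.958 = 26.2 m²/s. Q = q·b = 26.2 × 10.9 = 286 m³/s. P = γ·Q·ΔE = 9.81 × 286 × 27.3 = 76694 kW.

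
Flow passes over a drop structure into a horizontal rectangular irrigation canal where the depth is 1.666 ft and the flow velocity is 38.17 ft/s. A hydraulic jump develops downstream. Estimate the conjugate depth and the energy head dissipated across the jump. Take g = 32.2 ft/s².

y₂ = 11.47 ft; ΔE = 12.34 ft

Fr₁ = V₁/√(g·y₁) = 38.17/√(32.2×1.666) = 5.211.
Bélanger equation: y₂/y₁ = ½[√(1 + 8Fr₁²) − 1] = ½[√218.27 − 1] = 6.887.
y₂ = 6.887 × 1.666 = 11.47 ft.
Head loss: ΔE = (y₂ − y₁)³/(4y₁y₂) = (11.47 − 1.666)³/(4×1.666×11.47) = 943.4/76.46 = 12.34 ft.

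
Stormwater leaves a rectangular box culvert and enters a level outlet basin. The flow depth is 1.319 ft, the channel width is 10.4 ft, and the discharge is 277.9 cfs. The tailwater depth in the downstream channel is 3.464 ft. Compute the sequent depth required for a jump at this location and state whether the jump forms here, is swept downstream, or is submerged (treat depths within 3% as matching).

q = Q/b = 277.9/10.4 = 26.72 ft²/s; V₁ = q/y₁ = 20.26 ft/s. Fr₁ = V₁/√(g·y₁) = 3.109.
Sequent-depth ratio: y₂/y₁ = ½[√(1 + 8Fr₁²) − 1] = ½[√78.305 − 1] = 3.925.
y₂ = 3.925 × 1.319 = 5.176 ft.
Tailwater y_tw = 3.464 ft: y_tw < y₂, so the jump is swept downstream.

y₂ = 5.176 ft; the jump is swept downstream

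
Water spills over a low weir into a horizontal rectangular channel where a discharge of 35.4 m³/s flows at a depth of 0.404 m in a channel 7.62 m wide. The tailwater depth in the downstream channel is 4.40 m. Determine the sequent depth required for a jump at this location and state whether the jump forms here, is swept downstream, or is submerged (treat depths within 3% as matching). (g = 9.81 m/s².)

q = Q/b = 35.4/7.62 = 4.65 m²/s; V₁ = q/y₁ = 11.5 m/s. Fr₁ = V₁/√(g·y₁) = 5.78.
Conjugate-depth relation: y₂/y₁ = ½[√(1 + 8Fr₁²) − 1] = ½[√267.9 − 1] = 7.68.
y₂ = 7.68 × 0.404 = 3.10 m.
Tailwater y_tw = 4.40 m: y_tw > y₂, so the jump is submerged.

y₂ = 3.10 m; the jump is submerged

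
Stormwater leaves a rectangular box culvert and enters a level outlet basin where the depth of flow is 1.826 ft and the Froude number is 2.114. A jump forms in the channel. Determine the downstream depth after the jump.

y₂ = 4.622 ft

Fr₁ = 2.114 (given).
Bélanger equation: y₂/y₁ = ½[√(1 + 8Fr₁²) − 1] = ½[√36.752 − 1] = 2.531.
y₂ = 2.531 × 1.826 = 4.622 ft.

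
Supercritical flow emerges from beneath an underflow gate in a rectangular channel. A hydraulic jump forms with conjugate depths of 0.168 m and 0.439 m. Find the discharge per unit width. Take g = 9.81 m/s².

q = 0.469 m²/s

For a rectangular channel the momentum equation gives q² = ½·g·y₁·y₂·(y₁ + y₂) = ½×9.81×0.168×0.439×0.607 = 0.220.
q = √0.220 = 0.469 m²/s.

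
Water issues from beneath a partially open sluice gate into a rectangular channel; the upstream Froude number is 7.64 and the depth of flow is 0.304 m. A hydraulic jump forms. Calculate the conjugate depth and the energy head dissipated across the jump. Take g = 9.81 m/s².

Fr₁ = 7.64 (given).
Bélanger equation: y₂/y₁ = ½[√(1 + 8Fr₁²) − 1] = ½[√468.0 − 1] = 10.3.
y₂ = 10.3 × 0.304 = 3.14 m.
Head loss: ΔE = (y₂ − y₁)³/(4y₁y₂) = (3.14 − 0.304)³/(4×0.304×3.14) = 22.7/3.81 = 5.96 m.

y₂ = 3.14 m; ΔE = 5.96 m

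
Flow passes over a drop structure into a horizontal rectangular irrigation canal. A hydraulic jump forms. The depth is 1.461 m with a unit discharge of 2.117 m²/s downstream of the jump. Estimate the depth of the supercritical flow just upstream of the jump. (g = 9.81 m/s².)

y₁ = 0.3461 m

V₂ = q/y₂ = 2.117/1.461 = 1.449 m/s; Fr₂ = V₂/√(g·y₂) = 0.3827.
The Bélanger relation is symmetric: y₁/y₂ = ½[√(1 + 8Fr₂²) − 1] = ½[√2.1720 − 1] = 0.2369.
y₁ = 0.2369 × 1.461 = 0.3461 m.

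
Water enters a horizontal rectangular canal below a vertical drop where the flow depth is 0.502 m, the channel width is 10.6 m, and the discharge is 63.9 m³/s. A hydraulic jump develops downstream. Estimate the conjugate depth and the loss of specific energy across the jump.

y₂ = 3.60 m; ΔE = 4.11 m

q = Q/b = 63.9/10.6 = 6.03 m²/s; V₁ = q/y₁ = 12.0 m/s. Fr₁ = V₁/√(g·y₁) = 5.41.
Bélanger equation: y₂/y₁ = ½[√(1 + 8Fr₁²) − 1] = ½[√235.3 − 1] = 7.17.
y₂ = 7.17 × 0.502 = 3.60 m.
Head loss: ΔE = (y₂ − y₁)³/(4y₁y₂) = (3.60 − 0.502)³/(4×0.502×3.60) = 29.7/7.23 = 4.11 m.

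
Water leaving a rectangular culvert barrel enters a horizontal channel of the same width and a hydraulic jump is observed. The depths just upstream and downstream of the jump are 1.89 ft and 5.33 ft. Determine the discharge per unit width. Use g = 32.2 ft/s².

For a rectangular channel the momentum equation gives q² = ½·g·y₁·y₂·(y₁ + y₂) = ½×32.2×1.89×5.33×7.22 = 1171.
q = √1171 = 34.2 ft²/s.

q = 34.2 ft²/s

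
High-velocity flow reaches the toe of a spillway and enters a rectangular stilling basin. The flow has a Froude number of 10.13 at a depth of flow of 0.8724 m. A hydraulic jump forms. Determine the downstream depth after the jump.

y₂ = 12.07 m

Fr₁ = 10.13 (given).
Conjugate-depth relation: y₂/y₁ = ½[√(1 + 8Fr₁²) − 1] = ½[√821.94 − 1] = 13.83.
y₂ = 13.83 × 0.8724 = 12.07 m.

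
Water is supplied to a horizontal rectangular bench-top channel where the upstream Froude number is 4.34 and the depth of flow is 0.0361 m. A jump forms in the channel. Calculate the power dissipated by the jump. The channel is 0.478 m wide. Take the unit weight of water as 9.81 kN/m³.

Fr₁ = 4.34 (given).
Bélanger equation: y₂/y₁ = ½[√(1 + 8Fr₁²) − 1] = ½[√151.7 − 1] = 5.66.
y₂ = 5.66 × 0.0361 = 0.204 m.
Head loss: ΔE = (y₂ − y₁)³/(4y₁y₂) = (0.204 − 0.0361)³/(4×0.0361×0.204) = 0.00475/0.0295 = 0.161 m.
V₁ = Fr₁·√(g·y₁) = 4.34×√(9.81×0.0361) = 2.58 m/s; q = V₁·y₁ = 0.0932 m²/s. Q = q·b = 0.0932 × 0.478 = 0.0446 m³/s. P = γ·Q·ΔE = 9.81 × 0.0446 × 0.161 = 0.0705 kW.

P = 0.0705 kW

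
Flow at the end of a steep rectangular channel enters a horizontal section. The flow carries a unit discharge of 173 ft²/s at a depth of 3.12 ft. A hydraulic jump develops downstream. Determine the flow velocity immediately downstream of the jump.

V₁ = q/y₁ = 173/3.12 = 55.4 ft/s. Fr₁ = V₁/√(g·y₁) = 55.4/√(32.2×3.12) = 5.53.
From the momentum equation for a rectangular channel, y₂/y₁ = ½[√(1 + 8Fr₁²) − 1] = ½[√245.8 − 1] = 7.34.
y₂ = 7.34 × 3.12 = 22.9 ft.
V₂ = q/y₂ = 173/22.9 = 7.55 ft/s.

V₂ = 7.55 ft/s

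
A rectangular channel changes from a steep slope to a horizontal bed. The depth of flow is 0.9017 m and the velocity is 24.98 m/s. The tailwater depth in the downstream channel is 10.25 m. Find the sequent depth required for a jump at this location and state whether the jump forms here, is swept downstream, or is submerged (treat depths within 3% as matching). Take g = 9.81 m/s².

y₂ = 10.27 m; the jump forms here

Fr₁ = V₁/√(g·y₁) = 24.98/√(9.81×0.9017) = 8.399.
By Bélanger, y₂/y₁ = ½[√(1 + 8Fr₁²) − 1] = ½[√565.34 − 1] = 11.39.
y₂ = 11.39 × 0.9017 = 10.27 m.
Tailwater y_tw = 10.25 m: y_tw ≈ y₂, so the jump forms here.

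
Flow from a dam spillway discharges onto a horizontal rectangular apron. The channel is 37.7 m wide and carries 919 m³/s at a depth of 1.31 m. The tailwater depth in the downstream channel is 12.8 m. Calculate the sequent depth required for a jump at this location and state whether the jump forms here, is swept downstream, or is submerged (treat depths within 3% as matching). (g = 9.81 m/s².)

y₂ = 8.98 m; the jump is submerged

q = Q/b = 919/37.7 = 24.4 m²/s; V₁ = q/y₁ = 18.6 m/s. Fr₁ = V₁/√(g·y₁) = 5.19.
Bélanger equation: y₂/y₁ = ½[√(1 + 8Fr₁²) − 1] = ½[√216.6 − 1] = 6.86.
y₂ = 6.86 × 1.31 = 8.98 m.
Tailwater y_tw = 12.8 m: y_tw > y₂, so the jump is submerged.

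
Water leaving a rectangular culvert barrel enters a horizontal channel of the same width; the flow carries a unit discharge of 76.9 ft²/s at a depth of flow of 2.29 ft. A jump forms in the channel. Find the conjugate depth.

V₁ = q/y₁ = 76.9/2.29 = 33.6 ft/s. Fr₁ = V₁/√(g·y₁) = 33.6/√(32.2×2.29) = 3.91.
Sequent-depth ratio: y₂/y₁ = ½[√(1 + 8Fr₁²) − 1] = ½[√123.3 − 1] = 5.05.
y₂ = 5.05 × 2.29 = 11.6 ft.

y₂ = 11.6 ft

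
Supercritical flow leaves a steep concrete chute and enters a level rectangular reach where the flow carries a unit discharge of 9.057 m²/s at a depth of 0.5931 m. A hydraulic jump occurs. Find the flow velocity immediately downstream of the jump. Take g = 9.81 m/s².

V₁ = q/y₁ = 9.057/0.5931 = 15.27 m/s. Fr₁ = V₁/√(g·y₁) = 15.27/√(9.81×0.5931) = 6.331.
From the momentum equation for a rectangular channel, y₂/y₁ = ½[√(1 + 8Fr₁²) − 1] = ½[√321.63 − 1] = 8.467.
y₂ = 8.467 × 0.5931 = 5.022 m.
V₂ = q/y₂ = 9.057/5.022 = 1.804 m/s.

V₂ = 1.804 m/s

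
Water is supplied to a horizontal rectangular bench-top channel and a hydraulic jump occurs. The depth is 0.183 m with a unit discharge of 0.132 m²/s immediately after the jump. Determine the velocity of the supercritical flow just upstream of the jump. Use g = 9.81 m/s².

V₁ = 1.76 m/s

V₂ = q/y₂ = 0.132/0.183 = 0.721 m/s; Fr₂ = V₂/√(g·y₂) = 0.538.
Applying the sequent-depth relation in reverse, y₁/y₂ = ½[√(1 + 8Fr₂²) − 1] = ½[√3.319 − 1] = 0.411.
y₁ = 0.411 × 0.183 = 0.0752 m.
V₁ = q/y₁ = 0.132/0.0752 = 1.76 m/s.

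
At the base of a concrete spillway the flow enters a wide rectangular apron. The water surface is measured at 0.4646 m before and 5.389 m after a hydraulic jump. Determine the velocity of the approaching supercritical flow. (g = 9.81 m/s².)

For a rectangular channel the momentum equation gives q² = ½·g·y₁·y₂·(y₁ + y₂) = ½×9.81×0.4646×5.389×5.854 = 71.89.
q = √71.89 = 8.479 m²/s.
V₁ = q/y₁ = 8.479/0.4646 = 18.25 m/s.

V₁ = 18.25 m/s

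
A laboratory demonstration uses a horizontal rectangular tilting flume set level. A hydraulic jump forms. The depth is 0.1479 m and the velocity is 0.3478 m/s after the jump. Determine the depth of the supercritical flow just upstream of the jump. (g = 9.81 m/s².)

y₁ = 0.02153 m

Fr₂ = V₂/√(g·y₂) = 0.3478/√(9.81×0.1479) = 0.2887.
Applying the sequent-depth relation in reverse, y₁/y₂ = ½[√(1 + 8Fr₂²) − 1] = ½[√1.6670 − 1] = 0.1456.
y₁ = 0.1456 × 0.1479 = 0.02153 m.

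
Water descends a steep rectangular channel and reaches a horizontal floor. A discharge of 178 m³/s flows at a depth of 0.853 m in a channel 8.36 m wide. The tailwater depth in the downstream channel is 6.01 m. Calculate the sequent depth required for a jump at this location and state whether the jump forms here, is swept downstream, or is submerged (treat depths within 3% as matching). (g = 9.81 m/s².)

y₂ = 9.99 m; the jump is swept downstream

q = Q/b = 178/8.36 = 21.3 m²/s; V₁ = q/y₁ = 25.0 m/s. Fr₁ = V₁/√(g·y₁) = 8.63.
By Bélanger, y₂/y₁ = ½[√(1 + 8Fr₁²) − 1] = ½[√596.7 − 1] = 11.7.
y₂ = 11.7 × 0.853 = 9.99 m.
Tailwater y_tw = 6.01 m: y_tw < y₂, so the jump is swept downstream.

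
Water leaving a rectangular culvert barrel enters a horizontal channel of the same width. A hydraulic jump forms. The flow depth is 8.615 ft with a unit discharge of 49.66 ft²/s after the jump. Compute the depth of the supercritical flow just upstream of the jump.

V₂ = q/y₂ = 49.66/8.615 = 5.764 ft/s; Fr₂ = V₂/√(g·y₂) = 0.3461.
Since the conjugate-depth ratio holds either way, y₁/y₂ = ½[√(1 + 8Fr₂²) − 1] = ½[√1.9583 − 1] = 0.1997.
y₁ = 0.1997 × 8.615 = 1.720 ft.

y₁ = 1.720 ft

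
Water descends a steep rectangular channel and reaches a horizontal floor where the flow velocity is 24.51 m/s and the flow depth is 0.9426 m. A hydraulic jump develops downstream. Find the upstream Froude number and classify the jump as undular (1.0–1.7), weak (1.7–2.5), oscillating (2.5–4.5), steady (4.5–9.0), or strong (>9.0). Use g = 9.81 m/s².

Fr₁ = V₁/√(g·y₁) = 24.51/√(9.81×0.9426) = 8.060.
Fr₁ = 8.060 lies in the steady range.

Fr₁ = 8.060; steady jump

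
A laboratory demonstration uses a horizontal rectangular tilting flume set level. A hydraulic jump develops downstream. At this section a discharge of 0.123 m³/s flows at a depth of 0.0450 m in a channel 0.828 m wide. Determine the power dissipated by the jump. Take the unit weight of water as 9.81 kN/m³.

q = Q/b = 0.123/0.828 = 0.149 m²/s; V₁ = q/y₁ = 3.30 m/s. Fr₁ = V₁/√(g·y₁) = 4.97.
Sequent-depth ratio: y₂/y₁ = ½[√(1 + 8Fr₁²) − 1] = ½[√198.5 − 1] = 6.54.
y₂ = 6.54 × 0.0450 = 0.294 m.
Head loss: ΔE = (y₂ − y₁)³/(4y₁y₂) = (0.294 − 0.0450)³/(4×0.0450×0.294) = 0.0155/0.0530 = 0.293 m.
P = γ·Q·ΔE = 9.81 × 0.123 × 0.293 = 0.354 kW.

P = 0.354 kW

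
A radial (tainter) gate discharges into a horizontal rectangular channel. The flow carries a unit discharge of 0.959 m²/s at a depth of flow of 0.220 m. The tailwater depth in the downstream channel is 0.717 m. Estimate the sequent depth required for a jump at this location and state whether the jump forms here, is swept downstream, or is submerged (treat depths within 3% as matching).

y₂ = 0.820 m; the jump is swept downstream

V₁ = q/y₁ = 0.959/0.220 = 4.36 m/s. Fr₁ = V₁/√(g·y₁) = 4.36/√(9.81×0.220) = 2.97.
Bélanger equation: y₂/y₁ = ½[√(1 + 8Fr₁²) − 1] = ½[√71.44 − 1] = 3.73.
y₂ = 3.73 × 0.220 = 0.820 m.
Tailwater y_tw = 0.717 m: y_tw < y₂, so the jump is swept downstream.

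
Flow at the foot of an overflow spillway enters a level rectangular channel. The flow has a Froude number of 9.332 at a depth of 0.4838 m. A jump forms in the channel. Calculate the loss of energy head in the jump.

ΔE = 15.27 m

Fr₁ = 9.332 (given).
From the momentum equation for a rectangular channel, y₂/y₁ = ½[√(1 + 8Fr₁²) − 1] = ½[√697.69 − 1] = 12.71.
y₂ = 12.71 × 0.4838 = 6.148 m.
Head loss: ΔE = (y₂ − y₁)³/(4y₁y₂) = (6.148 − 0.4838)³/(4×0.4838×6.148) = 181.7/11.90 = 15.27 m.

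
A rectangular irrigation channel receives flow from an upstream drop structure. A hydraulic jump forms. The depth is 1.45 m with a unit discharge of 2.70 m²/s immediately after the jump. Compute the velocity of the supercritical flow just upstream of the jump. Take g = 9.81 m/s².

V₂ = q/y₂ = 2.70/1.45 = 1.86 m/s; Fr₂ = V₂/√(g·y₂) = 0.494.
From the momentum equation (using Fr₂), y₁/y₂ = ½[√(1 + 8Fr₂²) − 1] = ½[√2.950 − 1] = 0.359.
y₁ = 0.359 × 1.45 = 0.520 m.
V₁ = q/y₁ = 2.70/0.520 = 5.19 m/s.

V₁ = 5.19 m/s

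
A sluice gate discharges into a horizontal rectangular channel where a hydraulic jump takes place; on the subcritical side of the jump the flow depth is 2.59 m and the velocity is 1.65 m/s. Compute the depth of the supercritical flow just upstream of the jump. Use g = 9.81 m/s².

Fr₂ = V₂/√(g·y₂) = 1.65/√(9.81×2.59) = 0.327.
The Bélanger relation is symmetric: y₁/y₂ = ½[√(1 + 8Fr₂²) − 1] = ½[√1.857 − 1] = 0.181.
y₁ = 0.181 × 2.59 = 0.470 m.

y₁ = 0.470 m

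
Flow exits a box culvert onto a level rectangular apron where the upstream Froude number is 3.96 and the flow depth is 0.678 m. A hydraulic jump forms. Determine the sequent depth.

y₂ = 3.47 m

Fr₁ = 3.96 (given).
Sequent-depth ratio: y₂/y₁ = ½[√(1 + 8Fr₁²) − 1] = ½[√126.5 − 1] = 5.12.
y₂ = 5.12 × 0.678 = 3.47 m.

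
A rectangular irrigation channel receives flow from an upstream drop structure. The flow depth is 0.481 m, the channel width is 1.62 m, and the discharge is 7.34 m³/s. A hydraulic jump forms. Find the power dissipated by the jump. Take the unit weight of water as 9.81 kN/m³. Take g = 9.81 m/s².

P = 154 kW

q = Q/b = 7.34/1.62 = 4.53 m²/s; V₁ = q/y₁ = 9.42 m/s. Fr₁ = V₁/√(g·y₁) = 4.34.
Sequent-depth ratio: y₂/y₁ = ½[√(1 + 8Fr₁²) − 1] = ½[√151.4 − 1] = 5.65.
y₂ = 5.65 × 0.481 = 2.72 m.
V₂ = q/y₂ = 4.53/2.72 = 1.67 m/s. E₁ = y₁ + V₁²/2g = 5.00 m; E₂ = y₂ + V₂²/2g = 2.86 m. ΔE = E₁ − E₂ = 2.14 m.
P = γ·Q·ΔE = 9.81 × 7.34 × 2.14 = 154 kW.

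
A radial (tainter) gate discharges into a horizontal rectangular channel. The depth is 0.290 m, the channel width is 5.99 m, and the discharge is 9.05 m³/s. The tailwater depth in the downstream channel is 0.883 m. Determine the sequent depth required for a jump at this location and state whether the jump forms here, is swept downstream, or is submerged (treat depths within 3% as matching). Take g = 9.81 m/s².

q = Q/b = 9.05/5.99 = 1.51 m²/s; V₁ = q/y₁ = 5.21 m/s. Fr₁ = V₁/√(g·y₁) = 3.09.
By Bélanger, y₂/y₁ = ½[√(1 + 8Fr₁²) − 1] = ½[√77.33 − 1] = 3.90.
y₂ = 3.90 × 0.290 = 1.13 m.
Tailwater y_tw = 0.883 m: y_tw < y₂, so the jump is swept downstream.

y₂ = 1.13 m; the jump is swept downstream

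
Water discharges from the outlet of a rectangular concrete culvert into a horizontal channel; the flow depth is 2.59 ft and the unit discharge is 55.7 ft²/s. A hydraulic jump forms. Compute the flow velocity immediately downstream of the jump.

V₂ = 7.50 ft/s

V₁ = q/y₁ = 55.7/2.59 = 21.5 ft/s. Fr₁ = V₁/√(g·y₁) = 21.5/√(32.2×2.59) = 2.35.
Sequent-depth ratio: y₂/y₁ = ½[√(1 + 8Fr₁²) − 1] = ½[√45.37 − 1] = 2.87.
y₂ = 2.87 × 2.59 = 7.43 ft.
V₂ = q/y₂ = 55.7/7.43 = 7.50 ft/s.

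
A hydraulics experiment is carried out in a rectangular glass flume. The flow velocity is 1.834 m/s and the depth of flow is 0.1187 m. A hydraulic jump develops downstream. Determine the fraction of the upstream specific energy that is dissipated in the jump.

ΔE/E₁ = 0.0456 (4.56%)

Fr₁ = V₁/√(g·y₁) = 1.834/√(9.81×0.1187) = 1.700.
From the momentum equation for a rectangular channel, y₂/y₁ = ½[√(1 + 8Fr₁²) − 1] = ½[√24.108 − 1] = 1.955.
y₂ = 1.955 × 0.1187 = 0.2321 m.
E₁ = y₁ + V₁²/2g = 0.2901 m. ΔE = (y₂ − y₁)³/(4y₁y₂) = 0.01322 m. ΔE/E₁ = 0.01322/0.2901 = 0.0456.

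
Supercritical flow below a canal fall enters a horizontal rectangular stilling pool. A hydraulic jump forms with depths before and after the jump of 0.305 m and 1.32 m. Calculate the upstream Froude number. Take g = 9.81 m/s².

For a rectangular channel the momentum equation gives q² = ½·g·y₁·y₂·(y₁ + y₂) = ½×9.81×0.305×1.32×1.62 = 3.21.
q = √3.21 = 1.79 m²/s.
V₁ = q/y₁ = 5.87 m/s; Fr₁ = V₁/√(g·y₁) = 3.40.

Fr₁ = 3.40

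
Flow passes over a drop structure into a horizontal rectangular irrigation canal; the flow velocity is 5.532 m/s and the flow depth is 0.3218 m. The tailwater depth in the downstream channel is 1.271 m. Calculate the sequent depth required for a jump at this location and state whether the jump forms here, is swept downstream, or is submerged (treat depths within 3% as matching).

y₂ = 1.265 m; the jump forms here

Fr₁ = V₁/√(g·y₁) = 5.532/√(9.81×0.3218) = 3.114.
Sequent-depth ratio: y₂/y₁ = ½[√(1 + 8Fr₁²) − 1] = ½[√78.553 − 1] = 3.932.
y₂ = 3.932 × 0.3218 = 1.265 m.
Tailwater y_tw = 1.271 m: y_tw ≈ y₂, so the jump forms here.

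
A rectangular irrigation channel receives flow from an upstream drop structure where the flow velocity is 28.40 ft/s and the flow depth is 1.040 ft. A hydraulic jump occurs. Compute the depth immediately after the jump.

y₂ = 6.717 ft

Fr₁ = V₁/√(g·y₁) = 28.40/√(32.2×1.040) = 4.908.
From the momentum equation for a rectangular channel, y₂/y₁ = ½[√(1 + 8Fr₁²) − 1] = ½[√193.68 − 1] = 6.458.
y₂ = 6.458 × 1.040 = 6.717 ft.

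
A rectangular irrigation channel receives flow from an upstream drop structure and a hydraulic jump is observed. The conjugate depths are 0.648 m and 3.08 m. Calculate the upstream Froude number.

For a rectangular channel the momentum equation gives q² = ½·g·y₁·y₂·(y₁ + y₂) = ½×9.81×0.648×3.08×3.73 = 36.5.
q = √36.5 = 6.04 m²/s.
V₁ = q/y₁ = 9.32 m/s; Fr₁ = V₁/√(g·y₁) = 3.70.

Fr₁ = 3.70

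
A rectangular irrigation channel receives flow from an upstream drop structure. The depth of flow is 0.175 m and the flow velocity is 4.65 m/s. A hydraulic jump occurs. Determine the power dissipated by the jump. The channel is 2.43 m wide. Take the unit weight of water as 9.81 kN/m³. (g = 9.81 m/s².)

Fr₁ = V₁/√(g·y₁) = 4.65/√(9.81×0.175) = 3.55.
From the momentum equation for a rectangular channel, y₂/y₁ = ½[√(1 + 8Fr₁²) − 1] = ½[√101.8 − 1] = 4.54.
y₂ = 4.54 × 0.175 = 0.795 m.
q = V₁·y₁ = 4.65 × 0.175 = 0.814 m²/s. V₂ = q/y₂ = 0.814/0.795 = 1.02 m/s. E₁ = y₁ + V₁²/2g = 1.28 m; E₂ = y₂ + V₂²/2g = 0.849 m. ΔE = E₁ − E₂ = 0.429 m.
Q = q·b = 0.814 × 2.43 = 1.98 m³/s. P = γ·Q·ΔE = 9.81 × 1.98 × 0.429 = 8.31 kW.

P = 8.31 kW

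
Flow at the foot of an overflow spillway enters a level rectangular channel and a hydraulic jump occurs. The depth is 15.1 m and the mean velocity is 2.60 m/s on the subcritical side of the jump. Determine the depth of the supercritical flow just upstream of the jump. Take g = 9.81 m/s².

Fr₂ = V₂/√(g·y₂) = 2.60/√(9.81×15.1) = 0.214.
The Bélanger relation is symmetric: y₁/y₂ = ½[√(1 + 8Fr₂²) − 1] = ½[√1.365 − 1] = 0.0842.
y₁ = 0.0842 × 15.1 = 1.27 m.

y₁ = 1.27 m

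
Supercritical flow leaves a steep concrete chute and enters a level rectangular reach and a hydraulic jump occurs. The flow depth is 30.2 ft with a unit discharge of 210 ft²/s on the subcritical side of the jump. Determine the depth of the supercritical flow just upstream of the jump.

y₁ = 2.75 ft

V₂ = q/y₂ = 210/30.2 = 6.95 ft/s; Fr₂ = V₂/√(g·y₂) = 0.223.
Since the conjugate-depth ratio holds either way, y₁/y₂ = ½[√(1 + 8Fr₂²) − 1] = ½[√1.398 − 1] = 0.0911.
y₁ = 0.0911 × 30.2 = 2.75 ft.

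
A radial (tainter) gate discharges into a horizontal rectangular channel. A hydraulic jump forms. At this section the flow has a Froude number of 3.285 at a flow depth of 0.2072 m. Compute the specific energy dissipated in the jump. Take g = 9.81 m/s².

ΔE = 0.3964 m

Fr₁ = 3.285 (given).
By Bélanger, y₂/y₁ = ½[√(1 + 8Fr₁²) − 1] = ½[√87.330 − 1] = 4.173.
y₂ = 4.173 × 0.2072 = 0.8645 m.
V₁ = Fr₁·√(g·y₁) = 3.285×√(9.81×0.2072) = 4.683 m/s; q = V₁·y₁ = 0.9704 m²/s. V₂ = q/y₂ = 0.9704/0.8645 = 1.122 m/s. E₁ = y₁ + V₁²/2g = 1.325 m; E₂ = y₂ + V₂²/2g = 0.9288 m. ΔE = E₁ − E₂ = 0.3964 m.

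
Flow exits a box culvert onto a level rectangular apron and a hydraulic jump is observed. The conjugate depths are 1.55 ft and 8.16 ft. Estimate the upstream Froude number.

For a rectangular channel the momentum equation gives q² = ½·g·y₁·y₂·(y₁ + y₂) = ½×32.2×1.55×8.16×9.71 = 1977.
q = √1977 = 44.5 ft²/s.
V₁ = q/y₁ = 28.7 ft/s; Fr₁ = V₁/√(g·y₁) = 4.06.

Fr₁ = 4.06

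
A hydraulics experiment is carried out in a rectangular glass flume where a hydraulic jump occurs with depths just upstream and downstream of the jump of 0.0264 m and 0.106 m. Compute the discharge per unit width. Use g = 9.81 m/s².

q = 0.0426 m²/s

For a rectangular channel the momentum equation gives q² = ½·g·y₁·y₂·(y₁ + y₂) = ½×9.81×0.0264×0.106×0.132 = 0.00182.
q = √0.00182 = 0.0426 m²/s.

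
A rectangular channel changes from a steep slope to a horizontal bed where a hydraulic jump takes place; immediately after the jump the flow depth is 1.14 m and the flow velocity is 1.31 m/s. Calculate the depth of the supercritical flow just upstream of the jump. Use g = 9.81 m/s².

Fr₂ = V₂/√(g·y₂) = 1.31/√(9.81×1.14) = 0.392.
From the momentum equation (using Fr₂), y₁/y₂ = ½[√(1 + 8Fr₂²) − 1] = ½[√2.228 − 1] = 0.246.
y₁ = 0.246 × 1.14 = 0.281 m.

y₁ = 0.281 m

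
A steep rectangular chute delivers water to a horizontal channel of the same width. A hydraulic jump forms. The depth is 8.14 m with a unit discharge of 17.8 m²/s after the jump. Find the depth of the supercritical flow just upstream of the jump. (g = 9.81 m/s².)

y₁ = 0.880 m

V₂ = q/y₂ = 17.8/8.14 = 2.19 m/s; Fr₂ = V₂/√(g·y₂) = 0.245.
Since the conjugate-depth ratio holds either way, y₁/y₂ = ½[√(1 + 8Fr₂²) − 1] = ½[√1.479 − 1] = 0.108.
y₁ = 0.108 × 8.14 = 0.880 m.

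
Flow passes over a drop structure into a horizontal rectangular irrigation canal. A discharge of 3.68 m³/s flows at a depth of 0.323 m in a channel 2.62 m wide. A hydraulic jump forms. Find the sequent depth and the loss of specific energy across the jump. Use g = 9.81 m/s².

y₂ = 0.966 m; ΔE = 0.213 m

q = Q/b = 3.68/2.62 = 1.40 m²/s; V₁ = q/y₁ = 4.35 m/s. Fr₁ = V₁/√(g·y₁) = 2.44.
Bélanger equation: y₂/y₁ = ½[√(1 + 8Fr₁²) − 1] = ½[√48.74 − 1] = 2.99.
y₂ = 2.99 × 0.323 = 0.966 m.
Head loss: ΔE = (y₂ − y₁)³/(4y₁y₂) = (0.966 − 0.323)³/(4×0.323×0.966) = 0.266/1.25 = 0.213 m.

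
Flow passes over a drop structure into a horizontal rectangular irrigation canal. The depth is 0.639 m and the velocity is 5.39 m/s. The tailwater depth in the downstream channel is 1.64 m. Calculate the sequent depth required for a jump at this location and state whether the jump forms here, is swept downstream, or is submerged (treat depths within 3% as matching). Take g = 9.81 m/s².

Fr₁ = V₁/√(g·y₁) = 5.39/√(9.81×0.639) = 2.15.
By Bélanger, y₂/y₁ = ½[√(1 + 8Fr₁²) − 1] = ½[√38.08 − 1] = 2.59.
y₂ = 2.59 × 0.639 = 1.65 m.
Tailwater y_tw = 1.64 m: y_tw ≈ y₂, so the jump forms here.

y₂ = 1.65 m; the jump forms here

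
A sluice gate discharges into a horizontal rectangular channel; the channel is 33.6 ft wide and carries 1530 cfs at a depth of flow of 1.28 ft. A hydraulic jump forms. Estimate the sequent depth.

q = Q/b = 1530/33.6 = 45.5 ft²/s; V₁ = q/y₁ = 35.6 ft/s. Fr₁ = V₁/√(g·y₁) = 5.54.
By Bélanger, y₂/y₁ = ½[√(1 + 8Fr₁²) − 1] = ½[√246.6 − 1] = 7.35.
y₂ = 7.35 × 1.28 = 9.41 ft.

y₂ = 9.41 ft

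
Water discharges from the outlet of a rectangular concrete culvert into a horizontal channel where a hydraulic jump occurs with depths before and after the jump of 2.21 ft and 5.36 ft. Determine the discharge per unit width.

For a rectangular channel the momentum equation gives q² = ½·g·y₁·y₂·(y₁ + y₂) = ½×32.2×2.21×5.36×7.57 = 1444.
q = √1444 = 38.0 ft²/s.

q = 38.0 ft²/s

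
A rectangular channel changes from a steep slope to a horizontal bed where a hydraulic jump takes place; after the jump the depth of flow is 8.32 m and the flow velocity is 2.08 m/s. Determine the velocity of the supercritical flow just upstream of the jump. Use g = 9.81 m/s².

Fr₂ = V₂/√(g·y₂) = 2.08/√(9.81×8.32) = 0.230.
From the momentum equation (using Fr₂), y₁/y₂ = ½[√(1 + 8Fr₂²) − 1] = ½[√1.424 − 1] = 0.0967.
y₁ = 0.0967 × 8.32 = 0.804 m.
V₁ = q/y₁ = 17.3/0.804 = 21.5 m/s.

V₁ = 21.5 m/s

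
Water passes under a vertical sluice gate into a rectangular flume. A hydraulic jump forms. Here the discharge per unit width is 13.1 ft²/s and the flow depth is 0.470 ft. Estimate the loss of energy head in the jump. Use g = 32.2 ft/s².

ΔE = 7.87 ft

V₁ = q/y₁ = 13.1/0.470 = 27.9 ft/s. Fr₁ = V₁/√(g·y₁) = 27.9/√(32.2×0.470) = 7.16.
Conjugate-depth relation: y₂/y₁ = ½[√(1 + 8Fr₁²) − 1] = ½[√411.7 − 1] = 9.64.
y₂ = 9.64 × 0.470 = 4.53 ft.
V₂ = q/y₂ = 13.1/4.53 = 2.89 ft/s. E₁ = y₁ + V₁²/2g = 12.5 ft; E₂ = y₂ + V₂²/2g = 4.66 ft. ΔE = E₁ − E₂ = 7.87 ft.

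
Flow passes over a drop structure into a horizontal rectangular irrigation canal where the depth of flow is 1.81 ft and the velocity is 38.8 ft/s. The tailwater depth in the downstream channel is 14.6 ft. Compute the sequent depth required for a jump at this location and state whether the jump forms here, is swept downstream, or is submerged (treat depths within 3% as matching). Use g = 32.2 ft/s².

y₂ = 12.1 ft; the jump is submerged

Fr₁ = V₁/√(g·y₁) = 38.8/√(32.2×1.81) = 5.08.
Sequent-depth ratio: y₂/y₁ = ½[√(1 + 8Fr₁²) − 1] = ½[√207.6 − 1] = 6.70.
y₂ = 6.70 × 1.81 = 12.1 ft.
Tailwater y_tw = 14.6 ft: y_tw > y₂, so the jump is submerged.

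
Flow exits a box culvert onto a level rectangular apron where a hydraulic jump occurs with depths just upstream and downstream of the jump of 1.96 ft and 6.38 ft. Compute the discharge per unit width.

For a rectangular channel the momentum equation gives q² = ½·g·y₁·y₂·(y₁ + y₂) = ½×32.2×1.96×6.38×8.34 = 1679.
q = √1679 = 41.0 ft²/s.

q = 41.0 ft²/s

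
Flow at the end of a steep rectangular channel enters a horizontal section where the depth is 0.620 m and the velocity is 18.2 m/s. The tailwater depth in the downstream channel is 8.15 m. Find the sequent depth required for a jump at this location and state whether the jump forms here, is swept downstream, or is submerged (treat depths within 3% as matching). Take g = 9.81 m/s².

Fr₁ = V₁/√(g·y₁) = 18.2/√(9.81×0.620) = 7.38.
By Bélanger, y₂/y₁ = ½[√(1 + 8Fr₁²) − 1] = ½[√436.7 − 1] = 9.95.
y₂ = 9.95 × 0.620 = 6.17 m.
Tailwater y_tw = 8.15 m: y_tw > y₂, so the jump is submerged.

y₂ = 6.17 m; the jump is submerged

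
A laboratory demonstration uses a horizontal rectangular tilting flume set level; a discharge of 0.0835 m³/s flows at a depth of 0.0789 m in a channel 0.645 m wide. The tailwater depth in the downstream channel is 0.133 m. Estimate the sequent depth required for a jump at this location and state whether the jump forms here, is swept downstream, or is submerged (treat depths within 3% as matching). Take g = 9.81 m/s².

y₂ = 0.172 m; the jump is swept downstream

q = Q/b = 0.0835/0.645 = 0.129 m²/s; V₁ = q/y₁ = 1.64 m/s. Fr₁ = V₁/√(g·y₁) = 1.86.
Sequent-depth ratio: y₂/y₁ = ½[√(1 + 8Fr₁²) − 1] = ½[√28.83 − 1] = 2.18.
y₂ = 2.18 × 0.0789 = 0.172 m.
Tailwater y_tw = 0.133 m: y_tw < y₂, so the jump is swept downstream.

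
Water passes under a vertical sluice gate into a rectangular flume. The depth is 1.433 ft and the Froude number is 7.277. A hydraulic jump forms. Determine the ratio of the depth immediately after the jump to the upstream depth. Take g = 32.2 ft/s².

y₂/y₁ = 9.803

Fr₁ = 7.277 (given).
Sequent-depth ratio: y₂/y₁ = ½[√(1 + 8Fr₁²) − 1] = ½[√424.64 − 1] = 9.803.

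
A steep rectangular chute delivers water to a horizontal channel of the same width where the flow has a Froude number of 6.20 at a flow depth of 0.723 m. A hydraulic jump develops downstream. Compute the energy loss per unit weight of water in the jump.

Fr₁ = 6.20 (given).
Sequent-depth ratio: y₂/y₁ = ½[√(1 + 8Fr₁²) − 1] = ½[√308.5 − 1] = 8.28.
y₂ = 8.28 × 0.723 = 5.99 m.
Head loss: ΔE = (y₂ − y₁)³/(4y₁y₂) = (5.99 − 0.723)³/(4×0.723×5.99) = 146/17.3 = 8.43 m.

ΔE = 8.43 m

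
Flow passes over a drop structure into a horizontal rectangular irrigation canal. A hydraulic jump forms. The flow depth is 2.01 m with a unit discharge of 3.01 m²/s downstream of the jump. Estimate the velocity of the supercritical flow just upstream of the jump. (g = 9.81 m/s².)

V₁ = 7.84 m/s

V₂ = q/y₂ = 3.01/2.01 = 1.50 m/s; Fr₂ = V₂/√(g·y₂) = 0.337.
From the momentum equation (using Fr₂), y₁/y₂ = ½[√(1 + 8Fr₂²) − 1] = ½[√1.910 − 1] = 0.191.
y₁ = 0.191 × 2.01 = 0.384 m.
V₁ = q/y₁ = 3.01/0.384 = 7.84 m/s.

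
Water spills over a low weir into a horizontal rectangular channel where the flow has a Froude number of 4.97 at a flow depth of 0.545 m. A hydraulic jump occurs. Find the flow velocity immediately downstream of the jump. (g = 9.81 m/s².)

Fr₁ = 4.97 (given).
Sequent-depth ratio: y₂/y₁ = ½[√(1 + 8Fr₁²) − 1] = ½[√198.6 − 1] = 6.55.
y₂ = 6.55 × 0.545 = 3.57 m.
V₁ = Fr₁·√(g·y₁) = 4.97×√(9.81×0.545) = 11.5 m/s; q = V₁·y₁ = 6.26 m²/s.
V₂ = q/y₂ = 6.26/3.57 = 1.76 m/s.

V₂ = 1.76 m/s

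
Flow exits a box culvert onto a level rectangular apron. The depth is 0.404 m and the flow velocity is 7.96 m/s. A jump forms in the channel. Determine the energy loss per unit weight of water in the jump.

ΔE = 1.42 m

Fr₁ = V₁/√(g·y₁) = 7.96/√(9.81×0.404) = 4.00.
Conjugate-depth relation: y₂/y₁ = ½[√(1 + 8Fr₁²) − 1] = ½[√128.9 − 1] = 5.18.
y₂ = 5.18 × 0.404 = 2.09 m.
Head loss: ΔE = (y₂ − y₁)³/(4y₁y₂) = (2.09 − 0.404)³/(4×0.404×2.09) = 4.80/3.38 = 1.42 m.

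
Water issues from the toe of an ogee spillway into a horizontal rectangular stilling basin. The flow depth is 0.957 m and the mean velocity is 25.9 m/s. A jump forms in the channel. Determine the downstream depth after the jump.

Fr₁ = V₁/√(g·y₁) = 25.9/√(9.81×0.957) = 8.45.
By Bélanger, y₂/y₁ = ½[√(1 + 8Fr₁²) − 1] = ½[√572.6 − 1] = 11.5.
y₂ = 11.5 × 0.957 = 11.0 m.

y₂ = 11.0 m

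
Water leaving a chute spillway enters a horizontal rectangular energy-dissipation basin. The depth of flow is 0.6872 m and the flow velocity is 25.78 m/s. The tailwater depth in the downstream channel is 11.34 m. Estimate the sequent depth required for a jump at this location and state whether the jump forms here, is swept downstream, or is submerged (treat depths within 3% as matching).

Fr₁ = V₁/√(g·y₁) = 25.78/√(9.81×0.6872) = 9.929.
Bélanger equation: y₂/y₁ = ½[√(1 + 8Fr₁²) − 1] = ½[√789.69 − 1] = 13.55.
y₂ = 13.55 × 0.6872 = 9.312 m.
Tailwater y_tw = 11.34 m: y_tw > y₂, so the jump is submerged.

y₂ = 9.312 m; the jump is submerged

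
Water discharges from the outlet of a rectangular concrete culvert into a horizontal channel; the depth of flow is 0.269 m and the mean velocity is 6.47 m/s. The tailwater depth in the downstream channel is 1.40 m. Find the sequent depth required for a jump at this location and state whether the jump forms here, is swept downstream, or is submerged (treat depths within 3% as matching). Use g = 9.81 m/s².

y₂ = 1.39 m; the jump forms here

Fr₁ = V₁/√(g·y₁) = 6.47/√(9.81×0.269) = 3.98.
Sequent-depth ratio: y₂/y₁ = ½[√(1 + 8Fr₁²) − 1] = ½[√127.9 − 1] = 5.15.
y₂ = 5.15 × 0.269 = 1.39 m.
Tailwater y_tw = 1.40 m: y_tw ≈ y₂, so the jump forms here.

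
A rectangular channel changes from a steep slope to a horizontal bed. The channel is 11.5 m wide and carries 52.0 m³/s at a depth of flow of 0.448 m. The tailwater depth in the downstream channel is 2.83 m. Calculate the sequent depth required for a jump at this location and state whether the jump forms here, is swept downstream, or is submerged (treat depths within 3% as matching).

q = Q/b = 52.0/11.5 = 4.52 m²/s; V₁ = q/y₁ = 10.1 m/s. Fr₁ = V₁/√(g·y₁) = 4.81.
By Bélanger, y₂/y₁ = ½[√(1 + 8Fr₁²) − 1] = ½[√186.4 − 1] = 6.33.
y₂ = 6.33 × 0.448 = 2.83 m.
Tailwater y_tw = 2.83 m: y_tw ≈ y₂, so the jump forms here.

y₂ = 2.83 m; the jump forms here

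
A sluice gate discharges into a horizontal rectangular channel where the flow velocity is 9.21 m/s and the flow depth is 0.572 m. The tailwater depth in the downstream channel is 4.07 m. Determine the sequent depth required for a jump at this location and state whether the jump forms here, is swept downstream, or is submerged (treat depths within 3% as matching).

y₂ = 2.87 m; the jump is submerged

Fr₁ = V₁/√(g·y₁) = 9.21/√(9.81×0.572) = 3.89.
Conjugate-depth relation: y₂/y₁ = ½[√(1 + 8Fr₁²) − 1] = ½[√121.9 − 1] = 5.02.
y₂ = 5.02 × 0.572 = 2.87 m.
Tailwater y_tw = 4.07 m: y_tw > y₂, so the jump is submerged.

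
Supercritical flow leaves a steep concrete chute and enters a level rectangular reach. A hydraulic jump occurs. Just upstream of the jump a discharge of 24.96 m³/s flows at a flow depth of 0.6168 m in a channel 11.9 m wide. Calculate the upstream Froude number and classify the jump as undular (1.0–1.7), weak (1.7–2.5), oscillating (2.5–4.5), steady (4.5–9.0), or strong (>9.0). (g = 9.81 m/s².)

Fr₁ = 1.382; undular jump

q = Q/b = 24.96/11.9 = 2.097 m²/s; V₁ = q/y₁ = 3.401 m/s. Fr₁ = V₁/√(g·y₁) = 1.382.
Fr₁ = 1.382 lies in the undular range.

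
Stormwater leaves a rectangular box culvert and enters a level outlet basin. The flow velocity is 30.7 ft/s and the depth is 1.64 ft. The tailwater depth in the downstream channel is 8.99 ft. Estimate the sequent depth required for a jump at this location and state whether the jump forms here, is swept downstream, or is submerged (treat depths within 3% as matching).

y₂ = 9.01 ft; the jump forms here

Fr₁ = V₁/√(g·y₁) = 30.7/√(32.2×1.64) = 4.22.
Conjugate-depth relation: y₂/y₁ = ½[√(1 + 8Fr₁²) − 1] = ½[√143.8 − 1] = 5.50.
y₂ = 5.50 × 1.64 = 9.01 ft.
Tailwater y_tw = 8.99 ft: y_tw ≈ y₂, so the jump forms here.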